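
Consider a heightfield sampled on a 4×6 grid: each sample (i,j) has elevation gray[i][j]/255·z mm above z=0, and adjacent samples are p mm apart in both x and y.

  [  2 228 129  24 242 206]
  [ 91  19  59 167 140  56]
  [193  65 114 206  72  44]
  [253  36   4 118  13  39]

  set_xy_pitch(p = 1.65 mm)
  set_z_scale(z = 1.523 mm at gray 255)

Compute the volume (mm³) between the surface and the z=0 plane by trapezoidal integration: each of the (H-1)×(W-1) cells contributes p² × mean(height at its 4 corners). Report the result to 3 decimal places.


height_mm = gray/255 × 1.523; cell vol = 1.65² × mean(4 corners)
unit = 1.65² × 1.523 / (4×255) = 0.00406507 mm³ per gray-sum
row 0: Σ corner-gray over 5 cells = 2371  → 9.6383
row 1: Σ corner-gray over 5 cells = 2068  → 8.4066
row 2: Σ corner-gray over 5 cells = 1785  → 7.2561
Σ rows: total corner-gray = 6224  → 25.3010 mm³

25.301


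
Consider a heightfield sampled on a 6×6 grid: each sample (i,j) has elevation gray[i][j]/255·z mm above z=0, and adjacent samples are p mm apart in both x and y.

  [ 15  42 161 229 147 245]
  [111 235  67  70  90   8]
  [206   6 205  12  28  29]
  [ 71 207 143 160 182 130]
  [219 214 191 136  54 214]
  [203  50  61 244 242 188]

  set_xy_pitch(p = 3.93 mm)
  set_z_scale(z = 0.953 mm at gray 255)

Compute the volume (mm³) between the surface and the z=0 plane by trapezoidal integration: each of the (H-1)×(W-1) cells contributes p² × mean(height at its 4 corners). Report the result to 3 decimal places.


height_mm = gray/255 × 0.953; cell vol = 3.93² × mean(4 corners)
unit = 3.93² × 0.953 / (4×255) = 0.0144304 mm³ per gray-sum
row 0: Σ corner-gray over 5 cells = 2461  → 35.5132
row 1: Σ corner-gray over 5 cells = 1780  → 25.6861
row 2: Σ corner-gray over 5 cells = 2322  → 33.5073
row 3: Σ corner-gray over 5 cells = 3208  → 46.2927
row 4: Σ corner-gray over 5 cells = 3208  → 46.2927
Σ rows: total corner-gray = 12979  → 187.2919 mm³

187.292


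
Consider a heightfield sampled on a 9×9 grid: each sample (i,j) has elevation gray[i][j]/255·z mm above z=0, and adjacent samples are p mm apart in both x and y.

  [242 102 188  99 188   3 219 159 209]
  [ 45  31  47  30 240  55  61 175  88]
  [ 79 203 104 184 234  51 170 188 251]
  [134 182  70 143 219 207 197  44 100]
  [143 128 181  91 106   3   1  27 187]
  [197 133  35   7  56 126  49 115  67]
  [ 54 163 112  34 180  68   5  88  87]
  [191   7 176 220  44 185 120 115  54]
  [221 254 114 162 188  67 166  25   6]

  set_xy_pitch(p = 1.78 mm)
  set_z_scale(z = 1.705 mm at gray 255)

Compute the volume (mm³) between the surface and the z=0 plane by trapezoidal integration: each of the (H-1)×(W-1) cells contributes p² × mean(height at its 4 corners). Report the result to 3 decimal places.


156.450

height_mm = gray/255 × 1.705; cell vol = 1.78² × mean(4 corners)
unit = 1.78² × 1.705 / (4×255) = 0.0052962 mm³ per gray-sum
row 0: Σ corner-gray over 8 cells = 3778  → 20.0090
row 1: Σ corner-gray over 8 cells = 4009  → 21.2325
row 2: Σ corner-gray over 8 cells = 4956  → 26.2480
row 3: Σ corner-gray over 8 cells = 3762  → 19.9243
row 4: Σ corner-gray over 8 cells = 2710  → 14.3527
row 5: Σ corner-gray over 8 cells = 2747  → 14.5487
row 6: Σ corner-gray over 8 cells = 3420  → 18.1130
row 7: Σ corner-gray over 8 cells = 4158  → 22.0216
Σ rows: total corner-gray = 29540  → 156.4497 mm³


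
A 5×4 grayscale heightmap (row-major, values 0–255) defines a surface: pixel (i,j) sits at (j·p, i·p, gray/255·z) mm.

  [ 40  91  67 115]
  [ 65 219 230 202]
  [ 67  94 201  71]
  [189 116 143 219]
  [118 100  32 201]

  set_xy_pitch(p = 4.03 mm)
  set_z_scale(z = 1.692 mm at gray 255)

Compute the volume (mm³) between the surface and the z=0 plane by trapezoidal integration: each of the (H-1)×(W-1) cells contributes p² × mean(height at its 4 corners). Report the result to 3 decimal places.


height_mm = gray/255 × 1.692; cell vol = 4.03² × mean(4 corners)
unit = 4.03² × 1.692 / (4×255) = 0.0269408 mm³ per gray-sum
row 0: Σ corner-gray over 3 cells = 1636  → 44.0751
row 1: Σ corner-gray over 3 cells = 1893  → 50.9989
row 2: Σ corner-gray over 3 cells = 1654  → 44.5601
row 3: Σ corner-gray over 3 cells = 1509  → 40.6536
Σ rows: total corner-gray = 6692  → 180.2877 mm³

180.288


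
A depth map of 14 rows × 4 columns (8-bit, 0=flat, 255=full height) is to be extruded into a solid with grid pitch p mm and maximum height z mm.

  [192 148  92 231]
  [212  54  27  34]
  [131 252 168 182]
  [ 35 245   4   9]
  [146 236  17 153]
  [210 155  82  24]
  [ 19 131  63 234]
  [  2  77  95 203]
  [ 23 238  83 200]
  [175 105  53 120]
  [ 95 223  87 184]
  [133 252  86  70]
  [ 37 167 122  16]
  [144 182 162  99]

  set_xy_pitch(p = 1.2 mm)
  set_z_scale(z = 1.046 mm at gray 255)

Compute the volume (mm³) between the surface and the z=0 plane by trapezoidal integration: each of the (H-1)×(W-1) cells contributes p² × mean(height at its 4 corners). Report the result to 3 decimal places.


height_mm = gray/255 × 1.046; cell vol = 1.2² × mean(4 corners)
unit = 1.2² × 1.046 / (4×255) = 0.00147671 mm³ per gray-sum
row 0: Σ corner-gray over 3 cells = 1311  → 1.9360
row 1: Σ corner-gray over 3 cells = 1561  → 2.3051
row 2: Σ corner-gray over 3 cells = 1695  → 2.5030
row 3: Σ corner-gray over 3 cells = 1347  → 1.9891
row 4: Σ corner-gray over 3 cells = 1513  → 2.2343
row 5: Σ corner-gray over 3 cells = 1349  → 1.9921
row 6: Σ corner-gray over 3 cells = 1190  → 1.7573
row 7: Σ corner-gray over 3 cells = 1414  → 2.0881
row 8: Σ corner-gray over 3 cells = 1476  → 2.1796
row 9: Σ corner-gray over 3 cells = 1510  → 2.2298
row 10: Σ corner-gray over 3 cells = 1778  → 2.6256
row 11: Σ corner-gray over 3 cells = 1510  → 2.2298
row 12: Σ corner-gray over 3 cells = 1562  → 2.3066
Σ rows: total corner-gray = 19216  → 28.3764 mm³

28.376


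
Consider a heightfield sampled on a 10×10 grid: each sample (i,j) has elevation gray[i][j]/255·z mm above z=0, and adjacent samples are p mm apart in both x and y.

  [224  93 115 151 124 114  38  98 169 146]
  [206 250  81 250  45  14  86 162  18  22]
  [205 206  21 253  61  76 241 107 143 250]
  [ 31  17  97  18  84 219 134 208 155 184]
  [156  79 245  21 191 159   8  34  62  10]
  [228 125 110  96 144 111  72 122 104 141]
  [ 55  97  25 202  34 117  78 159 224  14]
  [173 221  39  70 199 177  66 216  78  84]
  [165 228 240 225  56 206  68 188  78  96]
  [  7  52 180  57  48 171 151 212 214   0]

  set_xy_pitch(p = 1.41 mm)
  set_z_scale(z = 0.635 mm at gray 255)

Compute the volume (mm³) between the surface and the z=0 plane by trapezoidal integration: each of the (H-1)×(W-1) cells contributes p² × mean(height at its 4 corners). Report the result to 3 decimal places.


49.595

height_mm = gray/255 × 0.635; cell vol = 1.41² × mean(4 corners)
unit = 1.41² × 0.635 / (4×255) = 0.00123769 mm³ per gray-sum
row 0: Σ corner-gray over 9 cells = 4214  → 5.2156
row 1: Σ corner-gray over 9 cells = 4711  → 5.8308
row 2: Σ corner-gray over 9 cells = 4750  → 5.8790
row 3: Σ corner-gray over 9 cells = 3843  → 4.7564
row 4: Σ corner-gray over 9 cells = 3901  → 4.8282
row 5: Σ corner-gray over 9 cells = 4078  → 5.0473
row 6: Σ corner-gray over 9 cells = 4330  → 5.3592
row 7: Σ corner-gray over 9 cells = 5228  → 6.4706
row 8: Σ corner-gray over 9 cells = 5016  → 6.2083
Σ rows: total corner-gray = 40071  → 49.5955 mm³


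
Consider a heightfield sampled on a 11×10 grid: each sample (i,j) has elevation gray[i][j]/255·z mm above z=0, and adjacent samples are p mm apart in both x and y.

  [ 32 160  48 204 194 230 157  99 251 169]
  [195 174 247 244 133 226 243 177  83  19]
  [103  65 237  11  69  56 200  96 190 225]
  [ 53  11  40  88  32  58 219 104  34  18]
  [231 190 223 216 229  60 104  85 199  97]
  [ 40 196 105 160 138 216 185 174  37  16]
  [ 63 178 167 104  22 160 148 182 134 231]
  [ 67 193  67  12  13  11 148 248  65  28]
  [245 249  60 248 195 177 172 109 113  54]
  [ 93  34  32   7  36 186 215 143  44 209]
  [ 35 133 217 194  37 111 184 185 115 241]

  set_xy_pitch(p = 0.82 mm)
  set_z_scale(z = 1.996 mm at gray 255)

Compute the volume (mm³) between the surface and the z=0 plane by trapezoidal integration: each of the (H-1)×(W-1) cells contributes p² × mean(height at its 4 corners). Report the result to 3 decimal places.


height_mm = gray/255 × 1.996; cell vol = 0.82² × mean(4 corners)
unit = 0.82² × 1.996 / (4×255) = 0.00131579 mm³ per gray-sum
row 0: Σ corner-gray over 9 cells = 6155  → 8.0987
row 1: Σ corner-gray over 9 cells = 5444  → 7.1632
row 2: Σ corner-gray over 9 cells = 3419  → 4.4987
row 3: Σ corner-gray over 9 cells = 4183  → 5.5040
row 4: Σ corner-gray over 9 cells = 5418  → 7.1290
row 5: Σ corner-gray over 9 cells = 4962  → 6.5290
row 6: Σ corner-gray over 9 cells = 4093  → 5.3855
row 7: Σ corner-gray over 9 cells = 4554  → 5.9921
row 8: Σ corner-gray over 9 cells = 4641  → 6.1066
row 9: Σ corner-gray over 9 cells = 4324  → 5.6895
Σ rows: total corner-gray = 47193  → 62.0963 mm³

62.096


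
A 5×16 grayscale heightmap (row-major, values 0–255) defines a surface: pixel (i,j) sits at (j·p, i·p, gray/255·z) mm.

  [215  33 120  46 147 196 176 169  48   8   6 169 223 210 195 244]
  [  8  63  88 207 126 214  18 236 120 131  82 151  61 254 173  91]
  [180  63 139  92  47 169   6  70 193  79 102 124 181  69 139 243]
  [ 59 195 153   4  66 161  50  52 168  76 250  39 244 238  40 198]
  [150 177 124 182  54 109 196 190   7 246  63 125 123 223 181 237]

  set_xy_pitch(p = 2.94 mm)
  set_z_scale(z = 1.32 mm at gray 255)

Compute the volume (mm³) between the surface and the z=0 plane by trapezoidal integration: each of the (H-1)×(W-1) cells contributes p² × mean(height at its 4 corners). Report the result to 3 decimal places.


height_mm = gray/255 × 1.32; cell vol = 2.94² × mean(4 corners)
unit = 2.94² × 1.32 / (4×255) = 0.0111858 mm³ per gray-sum
row 0: Σ corner-gray over 15 cells = 7898  → 88.3457
row 1: Σ corner-gray over 15 cells = 7316  → 81.8356
row 2: Σ corner-gray over 15 cells = 7098  → 79.3971
row 3: Σ corner-gray over 15 cells = 8116  → 90.7842
Σ rows: total corner-gray = 30428  → 340.3626 mm³

340.363


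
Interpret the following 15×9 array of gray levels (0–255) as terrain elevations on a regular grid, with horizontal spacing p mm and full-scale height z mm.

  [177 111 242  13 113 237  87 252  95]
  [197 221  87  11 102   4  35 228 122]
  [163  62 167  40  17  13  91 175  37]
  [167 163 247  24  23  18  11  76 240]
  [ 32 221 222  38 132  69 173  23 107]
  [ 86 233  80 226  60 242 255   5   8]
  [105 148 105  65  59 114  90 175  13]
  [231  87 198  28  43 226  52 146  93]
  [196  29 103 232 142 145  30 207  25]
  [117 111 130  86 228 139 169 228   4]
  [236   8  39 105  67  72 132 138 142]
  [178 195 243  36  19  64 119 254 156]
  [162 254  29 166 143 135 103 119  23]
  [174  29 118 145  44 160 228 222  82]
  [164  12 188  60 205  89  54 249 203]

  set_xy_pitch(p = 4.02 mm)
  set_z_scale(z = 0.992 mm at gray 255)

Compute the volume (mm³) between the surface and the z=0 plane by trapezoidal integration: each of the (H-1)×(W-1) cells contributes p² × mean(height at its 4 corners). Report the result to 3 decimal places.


839.826

height_mm = gray/255 × 0.992; cell vol = 4.02² × mean(4 corners)
unit = 4.02² × 0.992 / (4×255) = 0.0157168 mm³ per gray-sum
row 0: Σ corner-gray over 8 cells = 4077  → 64.0773
row 1: Σ corner-gray over 8 cells = 3025  → 47.5433
row 2: Σ corner-gray over 8 cells = 2861  → 44.9657
row 3: Σ corner-gray over 8 cells = 3426  → 53.8457
row 4: Σ corner-gray over 8 cells = 4191  → 65.8690
row 5: Σ corner-gray over 8 cells = 3926  → 61.7041
row 6: Σ corner-gray over 8 cells = 3514  → 55.2288
row 7: Σ corner-gray over 8 cells = 3881  → 60.9968
row 8: Σ corner-gray over 8 cells = 4300  → 67.5822
row 9: Σ corner-gray over 8 cells = 3803  → 59.7709
row 10: Σ corner-gray over 8 cells = 3694  → 58.0578
row 11: Σ corner-gray over 8 cells = 4277  → 67.2207
row 12: Σ corner-gray over 8 cells = 4231  → 66.4977
row 13: Σ corner-gray over 8 cells = 4229  → 66.4663
Σ rows: total corner-gray = 53435  → 839.8262 mm³


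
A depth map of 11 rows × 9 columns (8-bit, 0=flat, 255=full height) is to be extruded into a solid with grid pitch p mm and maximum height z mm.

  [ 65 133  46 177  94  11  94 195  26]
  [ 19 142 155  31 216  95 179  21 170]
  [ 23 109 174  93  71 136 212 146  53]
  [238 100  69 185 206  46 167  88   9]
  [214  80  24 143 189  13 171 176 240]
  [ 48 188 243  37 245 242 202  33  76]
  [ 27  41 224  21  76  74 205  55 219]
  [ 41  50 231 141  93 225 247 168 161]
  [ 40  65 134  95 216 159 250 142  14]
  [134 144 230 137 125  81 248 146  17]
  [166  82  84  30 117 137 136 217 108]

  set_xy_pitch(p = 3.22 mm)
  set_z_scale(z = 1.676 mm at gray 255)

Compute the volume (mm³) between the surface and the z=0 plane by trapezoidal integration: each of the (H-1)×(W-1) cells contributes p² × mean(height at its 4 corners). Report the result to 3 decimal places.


707.994

height_mm = gray/255 × 1.676; cell vol = 3.22² × mean(4 corners)
unit = 3.22² × 1.676 / (4×255) = 0.0170367 mm³ per gray-sum
row 0: Σ corner-gray over 8 cells = 3458  → 58.9129
row 1: Σ corner-gray over 8 cells = 3825  → 65.1654
row 2: Σ corner-gray over 8 cells = 3927  → 66.9031
row 3: Σ corner-gray over 8 cells = 4015  → 68.4024
row 4: Σ corner-gray over 8 cells = 4550  → 77.5170
row 5: Σ corner-gray over 8 cells = 4142  → 70.5660
row 6: Σ corner-gray over 8 cells = 4150  → 70.7023
row 7: Σ corner-gray over 8 cells = 4688  → 79.8681
row 8: Σ corner-gray over 8 cells = 4549  → 77.5000
row 9: Σ corner-gray over 8 cells = 4253  → 72.4571
Σ rows: total corner-gray = 41557  → 707.9943 mm³


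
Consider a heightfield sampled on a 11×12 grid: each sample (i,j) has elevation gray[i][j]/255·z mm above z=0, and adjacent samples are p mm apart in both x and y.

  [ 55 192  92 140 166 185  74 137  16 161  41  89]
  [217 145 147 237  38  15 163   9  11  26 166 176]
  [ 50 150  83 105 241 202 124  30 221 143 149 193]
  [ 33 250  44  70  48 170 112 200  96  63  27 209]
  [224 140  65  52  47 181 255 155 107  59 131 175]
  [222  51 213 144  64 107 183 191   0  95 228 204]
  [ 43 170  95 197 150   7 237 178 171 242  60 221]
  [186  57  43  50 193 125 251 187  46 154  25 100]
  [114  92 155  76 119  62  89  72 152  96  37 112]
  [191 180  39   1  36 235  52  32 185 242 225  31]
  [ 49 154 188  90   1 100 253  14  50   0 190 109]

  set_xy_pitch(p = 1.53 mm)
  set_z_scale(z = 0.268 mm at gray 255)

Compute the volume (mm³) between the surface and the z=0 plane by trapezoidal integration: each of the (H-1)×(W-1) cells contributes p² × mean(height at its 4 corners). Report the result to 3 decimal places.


32.761

height_mm = gray/255 × 0.268; cell vol = 1.53² × mean(4 corners)
unit = 1.53² × 0.268 / (4×255) = 0.00061506 mm³ per gray-sum
row 0: Σ corner-gray over 11 cells = 4859  → 2.9886
row 1: Σ corner-gray over 11 cells = 5446  → 3.3496
row 2: Σ corner-gray over 11 cells = 5541  → 3.4080
row 3: Σ corner-gray over 11 cells = 5185  → 3.1891
row 4: Σ corner-gray over 11 cells = 5761  → 3.5434
row 5: Σ corner-gray over 11 cells = 6256  → 3.8478
row 6: Σ corner-gray over 11 cells = 5826  → 3.5833
row 7: Σ corner-gray over 11 cells = 4674  → 2.8748
row 8: Σ corner-gray over 11 cells = 4802  → 2.9535
row 9: Σ corner-gray over 11 cells = 4914  → 3.0224
Σ rows: total corner-gray = 53264  → 32.7606 mm³


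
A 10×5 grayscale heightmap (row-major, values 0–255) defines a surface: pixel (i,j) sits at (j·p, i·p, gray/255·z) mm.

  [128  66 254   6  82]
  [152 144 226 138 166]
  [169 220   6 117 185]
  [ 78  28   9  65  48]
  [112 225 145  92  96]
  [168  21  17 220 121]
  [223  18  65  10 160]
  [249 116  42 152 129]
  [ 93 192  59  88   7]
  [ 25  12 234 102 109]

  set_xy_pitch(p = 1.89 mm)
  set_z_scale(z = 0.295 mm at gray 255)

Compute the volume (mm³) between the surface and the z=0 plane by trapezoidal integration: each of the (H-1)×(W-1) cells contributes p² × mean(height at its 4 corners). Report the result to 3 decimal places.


16.183

height_mm = gray/255 × 0.295; cell vol = 1.89² × mean(4 corners)
unit = 1.89² × 0.295 / (4×255) = 0.00103311 mm³ per gray-sum
row 0: Σ corner-gray over 4 cells = 2196  → 2.2687
row 1: Σ corner-gray over 4 cells = 2374  → 2.4526
row 2: Σ corner-gray over 4 cells = 1370  → 1.4154
row 3: Σ corner-gray over 4 cells = 1462  → 1.5104
row 4: Σ corner-gray over 4 cells = 1937  → 2.0011
row 5: Σ corner-gray over 4 cells = 1374  → 1.4195
row 6: Σ corner-gray over 4 cells = 1567  → 1.6189
row 7: Σ corner-gray over 4 cells = 1776  → 1.8348
row 8: Σ corner-gray over 4 cells = 1608  → 1.6612
Σ rows: total corner-gray = 15664  → 16.1826 mm³


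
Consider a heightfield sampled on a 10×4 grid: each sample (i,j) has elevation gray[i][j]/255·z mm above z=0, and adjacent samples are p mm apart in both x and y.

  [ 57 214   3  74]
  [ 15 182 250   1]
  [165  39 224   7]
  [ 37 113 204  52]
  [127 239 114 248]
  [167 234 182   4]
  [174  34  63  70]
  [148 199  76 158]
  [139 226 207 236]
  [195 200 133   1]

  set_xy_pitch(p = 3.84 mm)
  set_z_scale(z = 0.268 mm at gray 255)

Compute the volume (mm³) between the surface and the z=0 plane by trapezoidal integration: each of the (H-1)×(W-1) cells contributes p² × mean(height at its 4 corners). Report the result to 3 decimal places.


height_mm = gray/255 × 0.268; cell vol = 3.84² × mean(4 corners)
unit = 3.84² × 0.268 / (4×255) = 0.00387433 mm³ per gray-sum
row 0: Σ corner-gray over 3 cells = 1445  → 5.5984
row 1: Σ corner-gray over 3 cells = 1578  → 6.1137
row 2: Σ corner-gray over 3 cells = 1421  → 5.5054
row 3: Σ corner-gray over 3 cells = 1804  → 6.9893
row 4: Σ corner-gray over 3 cells = 2084  → 8.0741
row 5: Σ corner-gray over 3 cells = 1441  → 5.5829
row 6: Σ corner-gray over 3 cells = 1294  → 5.0134
row 7: Σ corner-gray over 3 cells = 2097  → 8.1245
row 8: Σ corner-gray over 3 cells = 2103  → 8.1477
Σ rows: total corner-gray = 15267  → 59.1495 mm³

59.149


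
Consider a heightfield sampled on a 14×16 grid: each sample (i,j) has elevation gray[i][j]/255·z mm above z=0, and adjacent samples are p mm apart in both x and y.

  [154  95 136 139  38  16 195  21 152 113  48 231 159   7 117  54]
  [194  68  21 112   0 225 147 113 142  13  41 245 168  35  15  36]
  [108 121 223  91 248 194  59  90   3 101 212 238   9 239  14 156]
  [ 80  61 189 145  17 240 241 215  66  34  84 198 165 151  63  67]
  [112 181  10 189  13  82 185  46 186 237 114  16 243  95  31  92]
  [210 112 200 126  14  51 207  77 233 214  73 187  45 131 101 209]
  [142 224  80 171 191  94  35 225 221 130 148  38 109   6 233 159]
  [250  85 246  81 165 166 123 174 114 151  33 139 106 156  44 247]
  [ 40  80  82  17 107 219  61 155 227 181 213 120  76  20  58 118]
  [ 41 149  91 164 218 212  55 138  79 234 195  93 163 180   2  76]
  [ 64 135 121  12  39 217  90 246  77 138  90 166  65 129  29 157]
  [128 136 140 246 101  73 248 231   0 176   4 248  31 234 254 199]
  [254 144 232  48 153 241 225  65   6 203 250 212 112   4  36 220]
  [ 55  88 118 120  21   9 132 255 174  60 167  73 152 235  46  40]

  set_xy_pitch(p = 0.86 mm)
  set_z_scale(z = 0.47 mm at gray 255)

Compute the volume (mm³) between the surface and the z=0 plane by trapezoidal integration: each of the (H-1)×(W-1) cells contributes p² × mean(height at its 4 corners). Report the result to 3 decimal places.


height_mm = gray/255 × 0.47; cell vol = 0.86² × mean(4 corners)
unit = 0.86² × 0.47 / (4×255) = 0.000340796 mm³ per gray-sum
row 0: Σ corner-gray over 15 cells = 6062  → 2.0659
row 1: Σ corner-gray over 15 cells = 6868  → 2.3406
row 2: Σ corner-gray over 15 cells = 7833  → 2.6695
row 3: Σ corner-gray over 15 cells = 7345  → 2.5031
row 4: Σ corner-gray over 15 cells = 7421  → 2.5290
row 5: Σ corner-gray over 15 cells = 8072  → 2.7509
row 6: Σ corner-gray over 15 cells = 8174  → 2.7857
row 7: Σ corner-gray over 15 cells = 7453  → 2.5400
row 8: Σ corner-gray over 15 cells = 7453  → 2.5400
row 9: Σ corner-gray over 15 cells = 7392  → 2.5192
row 10: Σ corner-gray over 15 cells = 7900  → 2.6923
row 11: Σ corner-gray over 15 cells = 8907  → 3.0355
row 12: Σ corner-gray over 15 cells = 7731  → 2.6347
Σ rows: total corner-gray = 98611  → 33.6062 mm³

33.606


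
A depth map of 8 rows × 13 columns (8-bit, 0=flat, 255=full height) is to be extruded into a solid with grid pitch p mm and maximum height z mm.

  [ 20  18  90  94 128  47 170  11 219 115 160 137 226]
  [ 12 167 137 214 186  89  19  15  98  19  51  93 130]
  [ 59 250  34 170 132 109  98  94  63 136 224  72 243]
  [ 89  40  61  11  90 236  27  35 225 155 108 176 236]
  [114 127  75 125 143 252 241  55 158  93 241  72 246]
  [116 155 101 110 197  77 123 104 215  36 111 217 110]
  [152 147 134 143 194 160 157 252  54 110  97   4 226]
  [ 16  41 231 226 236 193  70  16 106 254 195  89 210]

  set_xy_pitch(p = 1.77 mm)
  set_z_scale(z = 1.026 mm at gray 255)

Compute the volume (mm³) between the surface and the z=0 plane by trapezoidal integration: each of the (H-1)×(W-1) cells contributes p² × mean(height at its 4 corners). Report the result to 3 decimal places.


132.627

height_mm = gray/255 × 1.026; cell vol = 1.77² × mean(4 corners)
unit = 1.77² × 1.026 / (4×255) = 0.00315133 mm³ per gray-sum
row 0: Σ corner-gray over 12 cells = 4942  → 15.5739
row 1: Σ corner-gray over 12 cells = 5384  → 16.9668
row 2: Σ corner-gray over 12 cells = 5719  → 18.0224
row 3: Σ corner-gray over 12 cells = 6177  → 19.4658
row 4: Σ corner-gray over 12 cells = 6642  → 20.9311
row 5: Σ corner-gray over 12 cells = 6400  → 20.1685
row 6: Σ corner-gray over 12 cells = 6822  → 21.4984
Σ rows: total corner-gray = 42086  → 132.6268 mm³


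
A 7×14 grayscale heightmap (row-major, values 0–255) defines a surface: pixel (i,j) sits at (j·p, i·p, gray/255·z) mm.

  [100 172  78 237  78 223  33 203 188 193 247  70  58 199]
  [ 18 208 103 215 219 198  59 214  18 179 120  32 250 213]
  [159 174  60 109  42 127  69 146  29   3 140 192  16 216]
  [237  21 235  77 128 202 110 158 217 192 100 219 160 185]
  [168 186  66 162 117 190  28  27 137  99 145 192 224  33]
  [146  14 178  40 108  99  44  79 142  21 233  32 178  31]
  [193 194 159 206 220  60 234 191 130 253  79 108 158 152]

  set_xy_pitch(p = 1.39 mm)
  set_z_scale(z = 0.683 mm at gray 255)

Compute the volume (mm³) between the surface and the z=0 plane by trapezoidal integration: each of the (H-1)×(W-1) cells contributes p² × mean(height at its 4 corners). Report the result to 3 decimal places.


height_mm = gray/255 × 0.683; cell vol = 1.39² × mean(4 corners)
unit = 1.39² × 0.683 / (4×255) = 0.00129375 mm³ per gray-sum
row 0: Σ corner-gray over 13 cells = 7720  → 9.9877
row 1: Σ corner-gray over 13 cells = 6450  → 8.3447
row 2: Σ corner-gray over 13 cells = 6649  → 8.6021
row 3: Σ corner-gray over 13 cells = 7407  → 9.5828
row 4: Σ corner-gray over 13 cells = 5860  → 7.5814
row 5: Σ corner-gray over 13 cells = 6842  → 8.8518
Σ rows: total corner-gray = 40928  → 52.9506 mm³

52.951


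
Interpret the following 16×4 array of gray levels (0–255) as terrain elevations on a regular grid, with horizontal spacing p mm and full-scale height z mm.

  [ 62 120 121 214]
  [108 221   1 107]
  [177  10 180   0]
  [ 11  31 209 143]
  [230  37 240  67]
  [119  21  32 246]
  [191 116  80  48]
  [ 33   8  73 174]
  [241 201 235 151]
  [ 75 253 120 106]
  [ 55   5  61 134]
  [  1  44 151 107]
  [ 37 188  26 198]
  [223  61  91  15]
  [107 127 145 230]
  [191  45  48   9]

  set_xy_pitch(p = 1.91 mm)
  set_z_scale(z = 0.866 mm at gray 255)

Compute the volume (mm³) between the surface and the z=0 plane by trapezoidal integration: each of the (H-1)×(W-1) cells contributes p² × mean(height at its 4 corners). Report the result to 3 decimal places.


height_mm = gray/255 × 0.866; cell vol = 1.91² × mean(4 corners)
unit = 1.91² × 0.866 / (4×255) = 0.00309731 mm³ per gray-sum
row 0: Σ corner-gray over 3 cells = 1417  → 4.3889
row 1: Σ corner-gray over 3 cells = 1216  → 3.7663
row 2: Σ corner-gray over 3 cells = 1191  → 3.6889
row 3: Σ corner-gray over 3 cells = 1485  → 4.5995
row 4: Σ corner-gray over 3 cells = 1322  → 4.0946
row 5: Σ corner-gray over 3 cells = 1102  → 3.4132
row 6: Σ corner-gray over 3 cells = 1000  → 3.0973
row 7: Σ corner-gray over 3 cells = 1633  → 5.0579
row 8: Σ corner-gray over 3 cells = 2191  → 6.7862
row 9: Σ corner-gray over 3 cells = 1248  → 3.8654
row 10: Σ corner-gray over 3 cells = 819  → 2.5367
row 11: Σ corner-gray over 3 cells = 1161  → 3.5960
row 12: Σ corner-gray over 3 cells = 1205  → 3.7323
row 13: Σ corner-gray over 3 cells = 1423  → 4.4075
row 14: Σ corner-gray over 3 cells = 1267  → 3.9243
Σ rows: total corner-gray = 19680  → 60.9550 mm³

60.955


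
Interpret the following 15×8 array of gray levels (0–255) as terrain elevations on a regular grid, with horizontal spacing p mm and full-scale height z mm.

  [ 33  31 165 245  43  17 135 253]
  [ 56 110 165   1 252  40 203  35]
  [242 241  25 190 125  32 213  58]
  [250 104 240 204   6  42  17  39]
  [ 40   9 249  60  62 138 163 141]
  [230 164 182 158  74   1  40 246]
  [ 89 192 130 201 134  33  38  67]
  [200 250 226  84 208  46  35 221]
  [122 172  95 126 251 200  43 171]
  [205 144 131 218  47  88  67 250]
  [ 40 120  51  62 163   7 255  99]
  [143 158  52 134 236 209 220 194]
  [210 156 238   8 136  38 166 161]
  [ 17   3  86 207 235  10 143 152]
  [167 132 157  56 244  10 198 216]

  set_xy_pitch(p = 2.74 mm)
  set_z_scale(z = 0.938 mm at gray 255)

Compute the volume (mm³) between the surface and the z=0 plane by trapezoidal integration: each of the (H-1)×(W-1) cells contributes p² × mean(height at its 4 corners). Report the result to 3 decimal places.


344.781

height_mm = gray/255 × 0.938; cell vol = 2.74² × mean(4 corners)
unit = 2.74² × 0.938 / (4×255) = 0.00690405 mm³ per gray-sum
row 0: Σ corner-gray over 7 cells = 3191  → 22.0308
row 1: Σ corner-gray over 7 cells = 3585  → 24.7510
row 2: Σ corner-gray over 7 cells = 3467  → 23.9363
row 3: Σ corner-gray over 7 cells = 3058  → 21.1126
row 4: Σ corner-gray over 7 cells = 3257  → 22.4865
row 5: Σ corner-gray over 7 cells = 3326  → 22.9629
row 6: Σ corner-gray over 7 cells = 3731  → 25.7590
row 7: Σ corner-gray over 7 cells = 4186  → 28.9003
row 8: Σ corner-gray over 7 cells = 3912  → 27.0086
row 9: Σ corner-gray over 7 cells = 3300  → 22.7834
row 10: Σ corner-gray over 7 cells = 3810  → 26.3044
row 11: Σ corner-gray over 7 cells = 4210  → 29.0660
row 12: Σ corner-gray over 7 cells = 3392  → 23.4185
row 13: Σ corner-gray over 7 cells = 3514  → 24.2608
Σ rows: total corner-gray = 49939  → 344.7812 mm³


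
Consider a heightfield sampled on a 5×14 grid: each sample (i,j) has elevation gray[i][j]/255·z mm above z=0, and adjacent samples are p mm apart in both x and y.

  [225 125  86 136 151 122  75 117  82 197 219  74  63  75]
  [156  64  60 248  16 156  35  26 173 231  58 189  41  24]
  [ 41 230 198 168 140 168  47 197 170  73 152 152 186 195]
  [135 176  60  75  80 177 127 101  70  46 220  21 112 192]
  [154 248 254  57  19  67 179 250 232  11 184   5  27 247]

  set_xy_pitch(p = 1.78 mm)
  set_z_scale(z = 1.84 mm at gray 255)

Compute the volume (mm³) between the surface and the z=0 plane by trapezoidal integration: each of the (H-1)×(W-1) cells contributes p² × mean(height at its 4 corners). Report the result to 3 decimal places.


148.141

height_mm = gray/255 × 1.84; cell vol = 1.78² × mean(4 corners)
unit = 1.78² × 1.84 / (4×255) = 0.00571555 mm³ per gray-sum
row 0: Σ corner-gray over 13 cells = 5968  → 34.1104
row 1: Σ corner-gray over 13 cells = 6772  → 38.7057
row 2: Σ corner-gray over 13 cells = 6855  → 39.1801
row 3: Σ corner-gray over 13 cells = 6324  → 36.1451
Σ rows: total corner-gray = 25919  → 148.1412 mm³


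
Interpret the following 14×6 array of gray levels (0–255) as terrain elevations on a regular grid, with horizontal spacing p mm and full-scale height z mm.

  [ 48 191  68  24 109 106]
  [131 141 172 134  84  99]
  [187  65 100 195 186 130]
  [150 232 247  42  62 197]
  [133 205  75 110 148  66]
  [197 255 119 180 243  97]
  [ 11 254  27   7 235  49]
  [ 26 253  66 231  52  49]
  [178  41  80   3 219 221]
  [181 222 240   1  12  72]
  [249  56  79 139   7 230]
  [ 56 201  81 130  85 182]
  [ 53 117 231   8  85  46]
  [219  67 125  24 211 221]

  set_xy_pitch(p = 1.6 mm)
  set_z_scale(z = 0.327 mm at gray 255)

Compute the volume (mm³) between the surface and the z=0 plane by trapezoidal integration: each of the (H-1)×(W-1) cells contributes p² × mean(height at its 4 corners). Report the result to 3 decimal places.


26.952

height_mm = gray/255 × 0.327; cell vol = 1.6² × mean(4 corners)
unit = 1.6² × 0.327 / (4×255) = 0.000820706 mm³ per gray-sum
row 0: Σ corner-gray over 5 cells = 2230  → 1.8302
row 1: Σ corner-gray over 5 cells = 2701  → 2.2167
row 2: Σ corner-gray over 5 cells = 2922  → 2.3981
row 3: Σ corner-gray over 5 cells = 2788  → 2.2881
row 4: Σ corner-gray over 5 cells = 3163  → 2.5959
row 5: Σ corner-gray over 5 cells = 2994  → 2.4572
row 6: Σ corner-gray over 5 cells = 2385  → 1.9574
row 7: Σ corner-gray over 5 cells = 2364  → 1.9401
row 8: Σ corner-gray over 5 cells = 2288  → 1.8778
row 9: Σ corner-gray over 5 cells = 2244  → 1.8417
row 10: Σ corner-gray over 5 cells = 2273  → 1.8655
row 11: Σ corner-gray over 5 cells = 2213  → 1.8162
row 12: Σ corner-gray over 5 cells = 2275  → 1.8671
Σ rows: total corner-gray = 32840  → 26.9520 mm³


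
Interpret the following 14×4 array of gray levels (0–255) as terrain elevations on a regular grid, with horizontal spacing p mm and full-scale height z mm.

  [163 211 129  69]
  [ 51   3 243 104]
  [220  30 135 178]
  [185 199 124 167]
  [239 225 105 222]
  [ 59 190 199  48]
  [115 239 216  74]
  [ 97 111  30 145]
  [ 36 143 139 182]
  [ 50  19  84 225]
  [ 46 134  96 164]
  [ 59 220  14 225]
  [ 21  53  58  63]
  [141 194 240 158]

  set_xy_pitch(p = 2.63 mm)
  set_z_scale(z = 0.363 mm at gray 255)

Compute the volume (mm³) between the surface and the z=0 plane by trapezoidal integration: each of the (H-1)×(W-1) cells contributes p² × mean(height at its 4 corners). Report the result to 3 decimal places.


49.392

height_mm = gray/255 × 0.363; cell vol = 2.63² × mean(4 corners)
unit = 2.63² × 0.363 / (4×255) = 0.0024616 mm³ per gray-sum
row 0: Σ corner-gray over 3 cells = 1559  → 3.8376
row 1: Σ corner-gray over 3 cells = 1375  → 3.3847
row 2: Σ corner-gray over 3 cells = 1726  → 4.2487
row 3: Σ corner-gray over 3 cells = 2119  → 5.2161
row 4: Σ corner-gray over 3 cells = 2006  → 4.9380
row 5: Σ corner-gray over 3 cells = 1984  → 4.8838
row 6: Σ corner-gray over 3 cells = 1623  → 3.9952
row 7: Σ corner-gray over 3 cells = 1306  → 3.2149
row 8: Σ corner-gray over 3 cells = 1263  → 3.1090
row 9: Σ corner-gray over 3 cells = 1151  → 2.8333
row 10: Σ corner-gray over 3 cells = 1422  → 3.5004
row 11: Σ corner-gray over 3 cells = 1058  → 2.6044
row 12: Σ corner-gray over 3 cells = 1473  → 3.6259
Σ rows: total corner-gray = 20065  → 49.3921 mm³


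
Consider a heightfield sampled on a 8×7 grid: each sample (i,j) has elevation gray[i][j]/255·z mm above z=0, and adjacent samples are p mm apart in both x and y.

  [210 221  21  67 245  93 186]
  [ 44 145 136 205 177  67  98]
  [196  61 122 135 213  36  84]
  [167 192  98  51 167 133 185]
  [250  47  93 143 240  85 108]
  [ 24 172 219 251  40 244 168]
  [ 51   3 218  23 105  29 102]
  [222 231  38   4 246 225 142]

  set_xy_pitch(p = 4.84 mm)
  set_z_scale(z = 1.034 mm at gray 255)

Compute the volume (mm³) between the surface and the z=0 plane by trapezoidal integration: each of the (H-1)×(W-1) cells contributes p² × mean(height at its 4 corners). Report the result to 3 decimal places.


519.967

height_mm = gray/255 × 1.034; cell vol = 4.84² × mean(4 corners)
unit = 4.84² × 1.034 / (4×255) = 0.0237471 mm³ per gray-sum
row 0: Σ corner-gray over 6 cells = 3292  → 78.1755
row 1: Σ corner-gray over 6 cells = 3016  → 71.6213
row 2: Σ corner-gray over 6 cells = 3048  → 72.3812
row 3: Σ corner-gray over 6 cells = 3208  → 76.1808
row 4: Σ corner-gray over 6 cells = 3618  → 85.9171
row 5: Σ corner-gray over 6 cells = 2953  → 70.1253
row 6: Σ corner-gray over 6 cells = 2761  → 65.5658
Σ rows: total corner-gray = 21896  → 519.9671 mm³


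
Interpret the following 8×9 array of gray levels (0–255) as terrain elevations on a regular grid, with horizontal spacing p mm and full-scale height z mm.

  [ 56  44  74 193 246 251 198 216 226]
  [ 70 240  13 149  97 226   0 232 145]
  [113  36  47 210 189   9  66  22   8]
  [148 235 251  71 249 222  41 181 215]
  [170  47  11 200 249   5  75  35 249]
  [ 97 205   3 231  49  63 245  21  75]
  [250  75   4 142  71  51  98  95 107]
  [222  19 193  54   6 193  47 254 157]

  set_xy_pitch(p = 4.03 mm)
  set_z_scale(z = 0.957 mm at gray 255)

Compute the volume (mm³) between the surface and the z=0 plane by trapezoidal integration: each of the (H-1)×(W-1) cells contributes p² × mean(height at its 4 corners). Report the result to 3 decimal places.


height_mm = gray/255 × 0.957; cell vol = 4.03² × mean(4 corners)
unit = 4.03² × 0.957 / (4×255) = 0.0152378 mm³ per gray-sum
row 0: Σ corner-gray over 8 cells = 4855  → 73.9794
row 1: Σ corner-gray over 8 cells = 3408  → 51.9304
row 2: Σ corner-gray over 8 cells = 4142  → 63.1149
row 3: Σ corner-gray over 8 cells = 4526  → 68.9662
row 4: Σ corner-gray over 8 cells = 3469  → 52.8599
row 5: Σ corner-gray over 8 cells = 3235  → 49.2942
row 6: Σ corner-gray over 8 cells = 3340  → 50.8942
Σ rows: total corner-gray = 26975  → 411.0393 mm³

411.039


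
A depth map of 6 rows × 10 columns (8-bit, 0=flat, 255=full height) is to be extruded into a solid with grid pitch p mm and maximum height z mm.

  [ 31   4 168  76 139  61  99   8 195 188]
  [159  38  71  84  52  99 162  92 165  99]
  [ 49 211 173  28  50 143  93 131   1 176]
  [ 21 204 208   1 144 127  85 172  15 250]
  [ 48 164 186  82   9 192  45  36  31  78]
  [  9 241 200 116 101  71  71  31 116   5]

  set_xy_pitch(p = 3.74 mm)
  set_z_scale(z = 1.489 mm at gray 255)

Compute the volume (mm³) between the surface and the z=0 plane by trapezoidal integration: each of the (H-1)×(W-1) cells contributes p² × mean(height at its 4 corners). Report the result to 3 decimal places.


height_mm = gray/255 × 1.489; cell vol = 3.74² × mean(4 corners)
unit = 3.74² × 1.489 / (4×255) = 0.0204192 mm³ per gray-sum
row 0: Σ corner-gray over 9 cells = 3503  → 71.5283
row 1: Σ corner-gray over 9 cells = 3669  → 74.9179
row 2: Σ corner-gray over 9 cells = 4068  → 83.0651
row 3: Σ corner-gray over 9 cells = 3799  → 77.5724
row 4: Σ corner-gray over 9 cells = 3524  → 71.9571
Σ rows: total corner-gray = 18563  → 379.0407 mm³

379.041


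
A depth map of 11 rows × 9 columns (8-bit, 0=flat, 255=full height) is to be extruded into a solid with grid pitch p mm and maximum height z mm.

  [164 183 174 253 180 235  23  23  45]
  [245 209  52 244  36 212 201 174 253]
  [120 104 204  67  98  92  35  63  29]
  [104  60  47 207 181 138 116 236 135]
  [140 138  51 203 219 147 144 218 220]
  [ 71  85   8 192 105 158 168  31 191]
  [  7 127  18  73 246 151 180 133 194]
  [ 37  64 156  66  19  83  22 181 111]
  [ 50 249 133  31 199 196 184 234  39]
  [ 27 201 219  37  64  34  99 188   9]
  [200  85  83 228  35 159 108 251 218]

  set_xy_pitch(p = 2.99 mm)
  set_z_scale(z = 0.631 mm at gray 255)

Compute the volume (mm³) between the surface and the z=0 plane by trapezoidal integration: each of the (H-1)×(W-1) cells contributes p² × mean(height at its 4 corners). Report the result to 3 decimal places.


229.802

height_mm = gray/255 × 0.631; cell vol = 2.99² × mean(4 corners)
unit = 2.99² × 0.631 / (4×255) = 0.00553059 mm³ per gray-sum
row 0: Σ corner-gray over 8 cells = 5105  → 28.2337
row 1: Σ corner-gray over 8 cells = 4229  → 23.3889
row 2: Σ corner-gray over 8 cells = 3684  → 20.3747
row 3: Σ corner-gray over 8 cells = 4809  → 26.5966
row 4: Σ corner-gray over 8 cells = 4356  → 24.0913
row 5: Σ corner-gray over 8 cells = 3813  → 21.0881
row 6: Σ corner-gray over 8 cells = 3387  → 18.7321
row 7: Σ corner-gray over 8 cells = 3871  → 21.4089
row 8: Σ corner-gray over 8 cells = 4261  → 23.5658
row 9: Σ corner-gray over 8 cells = 4036  → 22.3215
Σ rows: total corner-gray = 41551  → 229.8016 mm³


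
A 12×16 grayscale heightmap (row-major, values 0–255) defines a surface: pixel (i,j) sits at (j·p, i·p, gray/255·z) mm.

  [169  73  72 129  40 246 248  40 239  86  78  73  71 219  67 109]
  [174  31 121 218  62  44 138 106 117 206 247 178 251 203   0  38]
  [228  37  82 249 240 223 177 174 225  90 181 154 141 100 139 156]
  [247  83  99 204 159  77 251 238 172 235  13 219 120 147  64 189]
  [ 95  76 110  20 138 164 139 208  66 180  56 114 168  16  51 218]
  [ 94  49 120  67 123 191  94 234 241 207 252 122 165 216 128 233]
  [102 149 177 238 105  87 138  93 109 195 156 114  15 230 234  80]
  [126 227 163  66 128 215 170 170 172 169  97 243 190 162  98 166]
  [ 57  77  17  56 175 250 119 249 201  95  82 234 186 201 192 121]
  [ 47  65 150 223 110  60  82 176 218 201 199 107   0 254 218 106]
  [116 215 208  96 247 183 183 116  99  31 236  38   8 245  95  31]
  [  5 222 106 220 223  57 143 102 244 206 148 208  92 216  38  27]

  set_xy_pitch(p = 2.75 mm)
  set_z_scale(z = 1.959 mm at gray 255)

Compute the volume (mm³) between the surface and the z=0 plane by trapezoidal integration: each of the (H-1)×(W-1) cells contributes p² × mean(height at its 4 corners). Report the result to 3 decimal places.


height_mm = gray/255 × 1.959; cell vol = 2.75² × mean(4 corners)
unit = 2.75² × 1.959 / (4×255) = 0.0145244 mm³ per gray-sum
row 0: Σ corner-gray over 15 cells = 7696  → 111.7802
row 1: Σ corner-gray over 15 cells = 8864  → 128.7447
row 2: Σ corner-gray over 15 cells = 9406  → 136.6170
row 3: Σ corner-gray over 15 cells = 7923  → 115.0772
row 4: Σ corner-gray over 15 cells = 8070  → 117.2123
row 5: Σ corner-gray over 15 cells = 9007  → 130.8217
row 6: Σ corner-gray over 15 cells = 9094  → 132.0853
row 7: Σ corner-gray over 15 cells = 9278  → 134.7578
row 8: Σ corner-gray over 15 cells = 8725  → 126.7258
row 9: Σ corner-gray over 15 cells = 8426  → 122.3830
row 10: Σ corner-gray over 15 cells = 8629  → 125.3315
Σ rows: total corner-gray = 95118  → 1381.5365 mm³

1381.536


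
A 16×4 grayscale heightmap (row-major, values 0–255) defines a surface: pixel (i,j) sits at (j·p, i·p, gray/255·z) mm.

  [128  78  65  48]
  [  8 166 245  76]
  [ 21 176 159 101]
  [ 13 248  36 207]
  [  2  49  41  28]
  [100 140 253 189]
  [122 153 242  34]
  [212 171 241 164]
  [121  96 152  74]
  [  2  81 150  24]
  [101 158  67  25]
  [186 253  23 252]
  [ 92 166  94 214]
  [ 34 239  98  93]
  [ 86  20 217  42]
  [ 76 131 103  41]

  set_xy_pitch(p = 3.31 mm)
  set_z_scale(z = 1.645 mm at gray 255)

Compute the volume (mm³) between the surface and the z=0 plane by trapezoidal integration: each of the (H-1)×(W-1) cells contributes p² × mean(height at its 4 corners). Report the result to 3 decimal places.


403.375

height_mm = gray/255 × 1.645; cell vol = 3.31² × mean(4 corners)
unit = 3.31² × 1.645 / (4×255) = 0.0176694 mm³ per gray-sum
row 0: Σ corner-gray over 3 cells = 1368  → 24.1717
row 1: Σ corner-gray over 3 cells = 1698  → 30.0026
row 2: Σ corner-gray over 3 cells = 1580  → 27.9176
row 3: Σ corner-gray over 3 cells = 998  → 17.6341
row 4: Σ corner-gray over 3 cells = 1285  → 22.7052
row 5: Σ corner-gray over 3 cells = 2021  → 35.7099
row 6: Σ corner-gray over 3 cells = 2146  → 37.9185
row 7: Σ corner-gray over 3 cells = 1891  → 33.4128
row 8: Σ corner-gray over 3 cells = 1179  → 20.8322
row 9: Σ corner-gray over 3 cells = 1064  → 18.8002
row 10: Σ corner-gray over 3 cells = 1566  → 27.6703
row 11: Σ corner-gray over 3 cells = 1816  → 32.0876
row 12: Σ corner-gray over 3 cells = 1627  → 28.7481
row 13: Σ corner-gray over 3 cells = 1403  → 24.7902
row 14: Σ corner-gray over 3 cells = 1187  → 20.9736
Σ rows: total corner-gray = 22829  → 403.3747 mm³
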